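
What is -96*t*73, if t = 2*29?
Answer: -406464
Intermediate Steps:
t = 58
-96*t*73 = -96*58*73 = -5568*73 = -406464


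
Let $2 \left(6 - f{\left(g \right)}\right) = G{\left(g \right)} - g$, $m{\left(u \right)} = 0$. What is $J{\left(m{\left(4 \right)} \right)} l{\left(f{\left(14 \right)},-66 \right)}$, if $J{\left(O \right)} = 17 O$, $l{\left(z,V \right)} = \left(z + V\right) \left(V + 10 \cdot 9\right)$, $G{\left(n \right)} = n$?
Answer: $0$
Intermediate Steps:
$f{\left(g \right)} = 6$ ($f{\left(g \right)} = 6 - \frac{g - g}{2} = 6 - 0 = 6 + 0 = 6$)
$l{\left(z,V \right)} = \left(90 + V\right) \left(V + z\right)$ ($l{\left(z,V \right)} = \left(V + z\right) \left(V + 90\right) = \left(V + z\right) \left(90 + V\right) = \left(90 + V\right) \left(V + z\right)$)
$J{\left(m{\left(4 \right)} \right)} l{\left(f{\left(14 \right)},-66 \right)} = 17 \cdot 0 \left(\left(-66\right)^{2} + 90 \left(-66\right) + 90 \cdot 6 - 396\right) = 0 \left(4356 - 5940 + 540 - 396\right) = 0 \left(-1440\right) = 0$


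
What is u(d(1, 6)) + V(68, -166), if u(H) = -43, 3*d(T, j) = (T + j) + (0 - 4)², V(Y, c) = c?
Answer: -209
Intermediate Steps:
d(T, j) = 16/3 + T/3 + j/3 (d(T, j) = ((T + j) + (0 - 4)²)/3 = ((T + j) + (-4)²)/3 = ((T + j) + 16)/3 = (16 + T + j)/3 = 16/3 + T/3 + j/3)
u(d(1, 6)) + V(68, -166) = -43 - 166 = -209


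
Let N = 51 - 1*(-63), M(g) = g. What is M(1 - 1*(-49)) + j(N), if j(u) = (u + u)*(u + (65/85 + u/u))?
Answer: 449554/17 ≈ 26444.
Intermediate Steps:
N = 114 (N = 51 + 63 = 114)
j(u) = 2*u*(30/17 + u) (j(u) = (2*u)*(u + (65*(1/85) + 1)) = (2*u)*(u + (13/17 + 1)) = (2*u)*(u + 30/17) = (2*u)*(30/17 + u) = 2*u*(30/17 + u))
M(1 - 1*(-49)) + j(N) = (1 - 1*(-49)) + (2/17)*114*(30 + 17*114) = (1 + 49) + (2/17)*114*(30 + 1938) = 50 + (2/17)*114*1968 = 50 + 448704/17 = 449554/17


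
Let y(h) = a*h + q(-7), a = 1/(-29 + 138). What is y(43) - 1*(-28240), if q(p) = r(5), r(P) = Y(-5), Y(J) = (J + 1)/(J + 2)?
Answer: 9235045/327 ≈ 28242.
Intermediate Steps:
Y(J) = (1 + J)/(2 + J)
r(P) = 4/3 (r(P) = (1 - 5)/(2 - 5) = -4/(-3) = -⅓*(-4) = 4/3)
q(p) = 4/3
a = 1/109 ≈ 0.0091743
y(h) = 4/3 + h/109 (y(h) = h/109 + 4/3 = 4/3 + h/109)
y(43) - 1*(-28240) = (4/3 + (1/109)*43) - 1*(-28240) = (4/3 + 43/109) + 28240 = 565/327 + 28240 = 9235045/327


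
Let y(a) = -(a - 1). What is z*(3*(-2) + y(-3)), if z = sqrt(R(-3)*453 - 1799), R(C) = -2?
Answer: -2*I*sqrt(2705) ≈ -104.02*I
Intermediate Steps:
y(a) = 1 - a (y(a) = -(-1 + a) = 1 - a)
z = I*sqrt(2705) (z = sqrt(-2*453 - 1799) = sqrt(-906 - 1799) = sqrt(-2705) = I*sqrt(2705) ≈ 52.01*I)
z*(3*(-2) + y(-3)) = (I*sqrt(2705))*(3*(-2) + (1 - 1*(-3))) = (I*sqrt(2705))*(-6 + (1 + 3)) = (I*sqrt(2705))*(-6 + 4) = (I*sqrt(2705))*(-2) = -2*I*sqrt(2705)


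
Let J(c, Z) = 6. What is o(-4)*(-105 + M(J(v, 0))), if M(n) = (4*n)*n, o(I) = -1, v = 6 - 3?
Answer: -39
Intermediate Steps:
v = 3
M(n) = 4*n²
o(-4)*(-105 + M(J(v, 0))) = -(-105 + 4*6²) = -(-105 + 4*36) = -(-105 + 144) = -1*39 = -39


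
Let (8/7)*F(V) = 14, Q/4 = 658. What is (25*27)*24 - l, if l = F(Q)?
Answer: 64751/4 ≈ 16188.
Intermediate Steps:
Q = 2632 (Q = 4*658 = 2632)
F(V) = 49/4 (F(V) = (7/8)*14 = 49/4)
l = 49/4 ≈ 12.250
(25*27)*24 - l = (25*27)*24 - 1*49/4 = 675*24 - 49/4 = 16200 - 49/4 = 64751/4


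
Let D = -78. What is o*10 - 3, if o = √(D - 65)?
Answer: -3 + 10*I*√143 ≈ -3.0 + 119.58*I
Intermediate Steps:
o = I*√143 (o = √(-78 - 65) = √(-143) = I*√143 ≈ 11.958*I)
o*10 - 3 = (I*√143)*10 - 3 = 10*I*√143 - 3 = -3 + 10*I*√143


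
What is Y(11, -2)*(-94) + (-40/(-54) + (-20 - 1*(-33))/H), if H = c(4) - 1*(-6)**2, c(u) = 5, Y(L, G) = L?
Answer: -865189/837 ≈ -1033.7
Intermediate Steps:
H = -31 (H = 5 - 1*(-6)**2 = 5 - 1*36 = 5 - 36 = -31)
Y(11, -2)*(-94) + (-40/(-54) + (-20 - 1*(-33))/H) = 11*(-94) + (-40/(-54) + (-20 - 1*(-33))/(-31)) = -1034 + (-40*(-1/54) + (-20 + 33)*(-1/31)) = -1034 + (20/27 + 13*(-1/31)) = -1034 + (20/27 - 13/31) = -1034 + 269/837 = -865189/837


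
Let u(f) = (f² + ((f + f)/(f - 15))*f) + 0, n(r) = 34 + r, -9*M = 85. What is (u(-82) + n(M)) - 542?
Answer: 5297291/873 ≈ 6067.9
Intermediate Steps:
M = -85/9 (M = -⅑*85 = -85/9 ≈ -9.4444)
u(f) = f² + 2*f²/(-15 + f) (u(f) = (f² + ((2*f)/(-15 + f))*f) + 0 = (f² + (2*f/(-15 + f))*f) + 0 = (f² + 2*f²/(-15 + f)) + 0 = f² + 2*f²/(-15 + f))
(u(-82) + n(M)) - 542 = ((-82)²*(-13 - 82)/(-15 - 82) + (34 - 85/9)) - 542 = (6724*(-95)/(-97) + 221/9) - 542 = (6724*(-1/97)*(-95) + 221/9) - 542 = (638780/97 + 221/9) - 542 = 5770457/873 - 542 = 5297291/873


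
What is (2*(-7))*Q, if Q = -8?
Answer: 112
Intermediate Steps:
(2*(-7))*Q = (2*(-7))*(-8) = -14*(-8) = 112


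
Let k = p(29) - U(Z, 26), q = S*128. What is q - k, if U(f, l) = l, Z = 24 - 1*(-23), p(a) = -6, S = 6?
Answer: 800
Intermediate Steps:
Z = 47 (Z = 24 + 23 = 47)
q = 768 (q = 6*128 = 768)
k = -32 (k = -6 - 1*26 = -6 - 26 = -32)
q - k = 768 - 1*(-32) = 768 + 32 = 800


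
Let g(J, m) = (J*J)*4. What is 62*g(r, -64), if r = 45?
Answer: 502200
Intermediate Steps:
g(J, m) = 4*J**2 (g(J, m) = J**2*4 = 4*J**2)
62*g(r, -64) = 62*(4*45**2) = 62*(4*2025) = 62*8100 = 502200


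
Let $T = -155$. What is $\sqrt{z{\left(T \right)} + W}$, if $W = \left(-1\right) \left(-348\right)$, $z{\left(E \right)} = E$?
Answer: $\sqrt{193} \approx 13.892$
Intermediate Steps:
$W = 348$
$\sqrt{z{\left(T \right)} + W} = \sqrt{-155 + 348} = \sqrt{193}$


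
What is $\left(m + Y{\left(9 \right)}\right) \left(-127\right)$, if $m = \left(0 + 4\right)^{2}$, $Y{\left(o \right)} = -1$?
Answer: $-1905$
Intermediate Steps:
$m = 16$ ($m = 4^{2} = 16$)
$\left(m + Y{\left(9 \right)}\right) \left(-127\right) = \left(16 - 1\right) \left(-127\right) = 15 \left(-127\right) = -1905$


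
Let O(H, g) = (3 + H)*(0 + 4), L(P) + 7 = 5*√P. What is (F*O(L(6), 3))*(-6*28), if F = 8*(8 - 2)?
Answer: 129024 - 161280*√6 ≈ -2.6603e+5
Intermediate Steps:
F = 48 (F = 8*6 = 48)
L(P) = -7 + 5*√P
O(H, g) = 12 + 4*H (O(H, g) = (3 + H)*4 = 12 + 4*H)
(F*O(L(6), 3))*(-6*28) = (48*(12 + 4*(-7 + 5*√6)))*(-6*28) = (48*(12 + (-28 + 20*√6)))*(-168) = (48*(-16 + 20*√6))*(-168) = (-768 + 960*√6)*(-168) = 129024 - 161280*√6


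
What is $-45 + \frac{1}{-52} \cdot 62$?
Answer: $- \frac{1201}{26} \approx -46.192$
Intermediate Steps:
$-45 + \frac{1}{-52} \cdot 62 = -45 - \frac{31}{26} = - \frac{1201}{26}$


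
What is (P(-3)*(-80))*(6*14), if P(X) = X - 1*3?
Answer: 40320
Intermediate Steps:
P(X) = -3 + X (P(X) = X - 3 = -3 + X)
(P(-3)*(-80))*(6*14) = ((-3 - 3)*(-80))*(6*14) = -6*(-80)*84 = 480*84 = 40320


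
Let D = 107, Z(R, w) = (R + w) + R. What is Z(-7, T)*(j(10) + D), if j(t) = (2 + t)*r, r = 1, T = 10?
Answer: -476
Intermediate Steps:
Z(R, w) = w + 2*R
j(t) = 2 + t (j(t) = (2 + t)*1 = 2 + t)
Z(-7, T)*(j(10) + D) = (10 + 2*(-7))*((2 + 10) + 107) = (10 - 14)*(12 + 107) = -4*119 = -476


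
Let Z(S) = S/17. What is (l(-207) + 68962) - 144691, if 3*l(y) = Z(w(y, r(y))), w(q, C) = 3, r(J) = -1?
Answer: -1287392/17 ≈ -75729.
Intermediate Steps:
Z(S) = S/17 (Z(S) = S*(1/17) = S/17)
l(y) = 1/17 (l(y) = ((1/17)*3)/3 = (⅓)*(3/17) = 1/17)
(l(-207) + 68962) - 144691 = (1/17 + 68962) - 144691 = 1172355/17 - 144691 = -1287392/17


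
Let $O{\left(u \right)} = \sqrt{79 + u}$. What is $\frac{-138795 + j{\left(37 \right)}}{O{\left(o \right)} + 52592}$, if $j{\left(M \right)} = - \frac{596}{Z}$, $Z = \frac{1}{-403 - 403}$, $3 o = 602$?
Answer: $\frac{3170193168}{488103209} - \frac{20093 \sqrt{2517}}{488103209} \approx 6.4929$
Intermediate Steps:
$o = \frac{602}{3}$ ($o = \frac{1}{3} \cdot 602 = \frac{602}{3} \approx 200.67$)
$Z = - \frac{1}{806}$ ($Z = \frac{1}{-806} = - \frac{1}{806} \approx -0.0012407$)
$j{\left(M \right)} = 480376$ ($j{\left(M \right)} = - \frac{596}{- \frac{1}{806}} = \left(-596\right) \left(-806\right) = 480376$)
$\frac{-138795 + j{\left(37 \right)}}{O{\left(o \right)} + 52592} = \frac{-138795 + 480376}{\sqrt{79 + \frac{602}{3}} + 52592} = \frac{341581}{\sqrt{\frac{839}{3}} + 52592} = \frac{341581}{\frac{\sqrt{2517}}{3} + 52592} = \frac{341581}{52592 + \frac{\sqrt{2517}}{3}}$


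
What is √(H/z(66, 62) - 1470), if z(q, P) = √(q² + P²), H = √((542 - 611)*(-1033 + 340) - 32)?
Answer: √(-247107000 + 205*√3918370)/410 ≈ 38.309*I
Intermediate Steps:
H = √47785 (H = √(-69*(-693) - 32) = √(47817 - 32) = √47785 ≈ 218.60)
z(q, P) = √(P² + q²)
√(H/z(66, 62) - 1470) = √(√47785/(√(62² + 66²)) - 1470) = √(√47785/(√(3844 + 4356)) - 1470) = √(√47785/(√8200) - 1470) = √(√47785/((10*√82)) - 1470) = √(√47785*(√82/820) - 1470) = √(√3918370/820 - 1470) = √(-1470 + √3918370/820)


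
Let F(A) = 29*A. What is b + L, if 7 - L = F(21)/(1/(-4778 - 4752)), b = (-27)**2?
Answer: 5804506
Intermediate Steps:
b = 729
L = 5803777 (L = 7 - 29*21/(1/(-4778 - 4752)) = 7 - 609/(1/(-9530)) = 7 - 609/(-1/9530) = 7 - 609*(-9530) = 7 - 1*(-5803770) = 7 + 5803770 = 5803777)
b + L = 729 + 5803777 = 5804506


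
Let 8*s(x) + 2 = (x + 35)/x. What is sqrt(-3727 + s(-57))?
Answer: I*sqrt(48438714)/114 ≈ 61.051*I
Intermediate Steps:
s(x) = -1/4 + (35 + x)/(8*x) (s(x) = -1/4 + ((x + 35)/x)/8 = -1/4 + ((35 + x)/x)/8 = -1/4 + (35 + x)/(8*x))
sqrt(-3727 + s(-57)) = sqrt(-3727 + (1/8)*(35 - 1*(-57))/(-57)) = sqrt(-3727 + (1/8)*(-1/57)*(35 + 57)) = sqrt(-3727 + (1/8)*(-1/57)*92) = sqrt(-3727 - 23/114) = sqrt(-424901/114) = I*sqrt(48438714)/114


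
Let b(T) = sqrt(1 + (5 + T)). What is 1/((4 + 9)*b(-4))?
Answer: sqrt(2)/26 ≈ 0.054393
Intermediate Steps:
b(T) = sqrt(6 + T)
1/((4 + 9)*b(-4)) = 1/((4 + 9)*sqrt(6 - 4)) = 1/(13*sqrt(2)) = sqrt(2)/26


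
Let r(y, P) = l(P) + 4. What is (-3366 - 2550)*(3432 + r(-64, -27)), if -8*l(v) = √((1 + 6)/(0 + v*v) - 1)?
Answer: -20327376 + 9367*I*√2/18 ≈ -2.0327e+7 + 735.94*I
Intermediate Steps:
l(v) = -√(-1 + 7/v²)/8 (l(v) = -√((1 + 6)/(0 + v*v) - 1)/8 = -√(7/(0 + v²) - 1)/8 = -√(7/(v²) - 1)/8 = -√(7/v² - 1)/8 = -√(-1 + 7/v²)/8)
r(y, P) = 4 - √(-1 + 7/P²)/8 (r(y, P) = -√(-1 + 7/P²)/8 + 4 = 4 - √(-1 + 7/P²)/8)
(-3366 - 2550)*(3432 + r(-64, -27)) = (-3366 - 2550)*(3432 + (4 - √(-1 + 7/(-27)²)/8)) = -5916*(3432 + (4 - √(-1 + 7*(1/729))/8)) = -5916*(3432 + (4 - √(-1 + 7/729)/8)) = -5916*(3432 + (4 - 19*I*√2/216)) = -5916*(3436 - 19*I*√2/216) = -20327376 + 9367*I*√2/18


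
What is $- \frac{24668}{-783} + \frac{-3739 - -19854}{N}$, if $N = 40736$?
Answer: $\frac{1017493693}{31896288} \approx 31.9$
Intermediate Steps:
$- \frac{24668}{-783} + \frac{-3739 - -19854}{N} = - \frac{24668}{-783} + \frac{-3739 - -19854}{40736} = \left(-24668\right) \left(- \frac{1}{783}\right) + \left(-3739 + 19854\right) \frac{1}{40736} = \frac{24668}{783} + 16115 \cdot \frac{1}{40736} = \frac{24668}{783} + \frac{16115}{40736} = \frac{1017493693}{31896288}$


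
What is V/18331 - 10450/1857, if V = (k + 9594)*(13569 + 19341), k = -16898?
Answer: -446567265430/34040667 ≈ -13119.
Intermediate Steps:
V = -240374640 (V = (-16898 + 9594)*(13569 + 19341) = -7304*32910 = -240374640)
V/18331 - 10450/1857 = -240374640/18331 - 10450/1857 = -446567265430/34040667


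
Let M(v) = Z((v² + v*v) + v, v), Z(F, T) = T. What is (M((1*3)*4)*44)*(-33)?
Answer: -17424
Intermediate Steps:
M(v) = v
(M((1*3)*4)*44)*(-33) = (((1*3)*4)*44)*(-33) = ((3*4)*44)*(-33) = (12*44)*(-33) = 528*(-33) = -17424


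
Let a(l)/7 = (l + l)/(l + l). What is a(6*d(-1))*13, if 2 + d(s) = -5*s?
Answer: 91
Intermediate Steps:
d(s) = -2 - 5*s
a(l) = 7 (a(l) = 7*((l + l)/(l + l)) = 7*((2*l)/((2*l))) = 7*((2*l)*(1/(2*l))) = 7*1 = 7)
a(6*d(-1))*13 = 7*13 = 91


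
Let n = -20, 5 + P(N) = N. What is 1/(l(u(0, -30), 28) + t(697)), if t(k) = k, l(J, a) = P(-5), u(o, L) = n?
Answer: 1/687 ≈ 0.0014556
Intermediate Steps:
P(N) = -5 + N
u(o, L) = -20
l(J, a) = -10 (l(J, a) = -5 - 5 = -10)
1/(l(u(0, -30), 28) + t(697)) = 1/(-10 + 697) = 1/687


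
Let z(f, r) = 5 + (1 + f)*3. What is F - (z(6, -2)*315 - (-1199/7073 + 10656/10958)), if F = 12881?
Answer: 16529207620/3522997 ≈ 4691.8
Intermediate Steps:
z(f, r) = 8 + 3*f (z(f, r) = 5 + (3 + 3*f) = 8 + 3*f)
F - (z(6, -2)*315 - (-1199/7073 + 10656/10958)) = 12881 - ((8 + 3*6)*315 - (-1199/7073 + 10656/10958)) = 12881 - ((8 + 18)*315 - (-1199*1/7073 + 10656*(1/10958))) = 12881 - (26*315 - (-109/643 + 5328/5479)) = 12881 - (8190 - 1*2828693/3522997) = 12881 - (8190 - 2828693/3522997) = 12881 - 1*28850516737/3522997 = 12881 - 28850516737/3522997 = 16529207620/3522997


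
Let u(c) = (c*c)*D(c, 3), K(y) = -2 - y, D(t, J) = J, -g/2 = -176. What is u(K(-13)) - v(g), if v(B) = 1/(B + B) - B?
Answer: 503359/704 ≈ 715.00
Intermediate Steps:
g = 352 (g = -2*(-176) = 352)
v(B) = 1/(2*B) - B
u(c) = 3*c² (u(c) = (c*c)*3 = c²*3 = 3*c²)
u(K(-13)) - v(g) = 3*(-2 - 1*(-13))² - ((½)/352 - 1*352) = 3*(-2 + 13)² - ((½)*(1/352) - 352) = 3*11² - (1/704 - 352) = 3*121 - 1*(-247807/704) = 363 + 247807/704 = 503359/704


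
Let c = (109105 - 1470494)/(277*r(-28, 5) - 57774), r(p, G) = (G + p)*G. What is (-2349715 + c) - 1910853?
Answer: -381869087883/89629 ≈ -4.2606e+6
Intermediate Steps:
r(p, G) = G*(G + p)
c = 1361389/89629 (c = (109105 - 1470494)/(277*(5*(5 - 28)) - 57774) = -1361389/(277*(5*(-23)) - 57774) = -1361389/(277*(-115) - 57774) = -1361389/(-31855 - 57774) = -1361389/(-89629) = -1361389*(-1/89629) = 1361389/89629 ≈ 15.189)
(-2349715 + c) - 1910853 = (-2349715 + 1361389/89629) - 1910853 = -210601244346/89629 - 1910853 = -381869087883/89629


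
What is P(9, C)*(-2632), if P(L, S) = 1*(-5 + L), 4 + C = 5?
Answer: -10528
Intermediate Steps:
C = 1 (C = -4 + 5 = 1)
P(L, S) = -5 + L
P(9, C)*(-2632) = (-5 + 9)*(-2632) = 4*(-2632) = -10528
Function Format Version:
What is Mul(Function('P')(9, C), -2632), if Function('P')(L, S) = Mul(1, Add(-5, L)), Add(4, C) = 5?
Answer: -10528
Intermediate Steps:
C = 1 (C = Add(-4, 5) = 1)
Function('P')(L, S) = Add(-5, L)
Mul(Function('P')(9, C), -2632) = Mul(Add(-5, 9), -2632) = Mul(4, -2632) = -10528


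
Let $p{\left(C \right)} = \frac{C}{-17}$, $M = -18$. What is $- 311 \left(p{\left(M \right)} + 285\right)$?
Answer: $- \frac{1512393}{17} \approx -88964.0$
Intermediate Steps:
$p{\left(C \right)} = - \frac{C}{17}$ ($p{\left(C \right)} = C \left(- \frac{1}{17}\right) = - \frac{C}{17}$)
$- 311 \left(p{\left(M \right)} + 285\right) = - 311 \left(\left(- \frac{1}{17}\right) \left(-18\right) + 285\right) = - 311 \left(\frac{18}{17} + 285\right) = \left(-311\right) \frac{4863}{17} = - \frac{1512393}{17}$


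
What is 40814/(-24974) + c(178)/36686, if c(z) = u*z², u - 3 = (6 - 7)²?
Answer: 416950615/229049041 ≈ 1.8204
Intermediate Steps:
u = 4 (u = 3 + (6 - 7)² = 3 + (-1)² = 3 + 1 = 4)
c(z) = 4*z²
40814/(-24974) + c(178)/36686 = 40814/(-24974) + (4*178²)/36686 = 40814*(-1/24974) + (4*31684)*(1/36686) = -20407/12487 + 126736*(1/36686) = -20407/12487 + 63368/18343 = 416950615/229049041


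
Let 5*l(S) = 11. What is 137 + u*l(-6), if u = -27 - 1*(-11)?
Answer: 509/5 ≈ 101.80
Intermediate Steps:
l(S) = 11/5 (l(S) = (⅕)*11 = 11/5)
u = -16 (u = -27 + 11 = -16)
137 + u*l(-6) = 137 - 16*11/5 = 137 - 176/5 = 509/5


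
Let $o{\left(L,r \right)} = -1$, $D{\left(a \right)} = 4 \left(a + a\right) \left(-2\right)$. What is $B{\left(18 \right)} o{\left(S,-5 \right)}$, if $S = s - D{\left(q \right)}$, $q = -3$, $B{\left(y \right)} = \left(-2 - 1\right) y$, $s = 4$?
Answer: $54$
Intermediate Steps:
$B{\left(y \right)} = - 3 y$
$D{\left(a \right)} = - 16 a$ ($D{\left(a \right)} = 4 \cdot 2 a \left(-2\right) = 8 a \left(-2\right) = - 16 a$)
$S = -44$ ($S = 4 - \left(-16\right) \left(-3\right) = 4 - 48 = -44$)
$B{\left(18 \right)} o{\left(S,-5 \right)} = \left(-3\right) 18 \left(-1\right) = \left(-54\right) \left(-1\right) = 54$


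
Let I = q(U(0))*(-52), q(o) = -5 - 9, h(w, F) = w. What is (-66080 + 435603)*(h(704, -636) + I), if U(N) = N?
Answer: 529156936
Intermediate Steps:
q(o) = -14
I = 728 (I = -14*(-52) = 728)
(-66080 + 435603)*(h(704, -636) + I) = (-66080 + 435603)*(704 + 728) = 369523*1432 = 529156936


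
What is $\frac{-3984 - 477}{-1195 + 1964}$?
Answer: $- \frac{4461}{769} \approx -5.801$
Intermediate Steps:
$\frac{-3984 - 477}{-1195 + 1964} = - \frac{4461}{769}$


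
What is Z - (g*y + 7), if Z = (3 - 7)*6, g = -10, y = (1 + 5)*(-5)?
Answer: -331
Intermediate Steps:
y = -30 (y = 6*(-5) = -30)
Z = -24 (Z = -4*6 = -24)
Z - (g*y + 7) = -24 - (-10*(-30) + 7) = -24 - (300 + 7) = -24 - 1*307 = -24 - 307 = -331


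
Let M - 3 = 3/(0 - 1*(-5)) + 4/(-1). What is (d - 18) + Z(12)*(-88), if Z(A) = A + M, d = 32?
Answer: -5034/5 ≈ -1006.8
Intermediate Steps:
M = -⅖ (M = 3 + (3/(0 - 1*(-5)) + 4/(-1)) = 3 + (3/(0 + 5) + 4*(-1)) = 3 + (3/5 - 4) = 3 + (3*(⅕) - 4) = 3 + (⅗ - 4) = 3 - 17/5 = -⅖ ≈ -0.40000)
Z(A) = -⅖ + A (Z(A) = A - ⅖ = -⅖ + A)
(d - 18) + Z(12)*(-88) = (32 - 18) + (-⅖ + 12)*(-88) = 14 + (58/5)*(-88) = 14 - 5104/5 = -5034/5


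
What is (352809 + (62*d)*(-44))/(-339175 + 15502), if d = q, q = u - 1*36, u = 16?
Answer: -407369/323673 ≈ -1.2586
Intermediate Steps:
q = -20 (q = 16 - 1*36 = 16 - 36 = -20)
d = -20
(352809 + (62*d)*(-44))/(-339175 + 15502) = (352809 + (62*(-20))*(-44))/(-339175 + 15502) = (352809 - 1240*(-44))/(-323673) = (352809 + 54560)*(-1/323673) = 407369*(-1/323673) = -407369/323673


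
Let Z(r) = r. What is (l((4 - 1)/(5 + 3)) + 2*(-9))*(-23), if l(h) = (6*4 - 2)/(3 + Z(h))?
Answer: 7130/27 ≈ 264.07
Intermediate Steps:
l(h) = 22/(3 + h) (l(h) = (6*4 - 2)/(3 + h) = (24 - 2)/(3 + h) = 22/(3 + h))
(l((4 - 1)/(5 + 3)) + 2*(-9))*(-23) = (22/(3 + (4 - 1)/(5 + 3)) + 2*(-9))*(-23) = (22/(3 + 3/8) - 18)*(-23) = (22/(27/8) - 18)*(-23) = (22*(8/27) - 18)*(-23) = (176/27 - 18)*(-23) = -310/27*(-23) = 7130/27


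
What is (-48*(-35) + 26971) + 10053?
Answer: 38704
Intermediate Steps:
(-48*(-35) + 26971) + 10053 = (1680 + 26971) + 10053 = 28651 + 10053 = 38704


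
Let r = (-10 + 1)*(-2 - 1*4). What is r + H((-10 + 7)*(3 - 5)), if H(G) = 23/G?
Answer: 347/6 ≈ 57.833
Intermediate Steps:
r = 54 (r = -9*(-2 - 4) = -9*(-6) = 54)
r + H((-10 + 7)*(3 - 5)) = 54 + 23/(((-10 + 7)*(3 - 5))) = 54 + 23/((-3*(-2))) = 54 + 23/6 = 347/6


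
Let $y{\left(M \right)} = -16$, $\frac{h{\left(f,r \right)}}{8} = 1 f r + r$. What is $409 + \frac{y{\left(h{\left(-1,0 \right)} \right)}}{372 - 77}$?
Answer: $\frac{120639}{295} \approx 408.95$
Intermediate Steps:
$h{\left(f,r \right)} = 8 r + 8 f r$ ($h{\left(f,r \right)} = 8 \left(1 f r + r\right) = 8 \left(f r + r\right) = 8 \left(r + f r\right) = 8 r + 8 f r$)
$409 + \frac{y{\left(h{\left(-1,0 \right)} \right)}}{372 - 77} = 409 + \frac{1}{372 - 77} \left(-16\right) = 409 + \frac{1}{295} \left(-16\right) = 409 - \frac{16}{295} = \frac{120639}{295}$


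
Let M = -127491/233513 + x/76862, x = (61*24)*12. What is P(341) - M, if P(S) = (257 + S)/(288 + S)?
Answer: 1022599438205/806390409541 ≈ 1.2681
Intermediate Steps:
P(S) = (257 + S)/(288 + S)
x = 17568 (x = 1464*12 = 17568)
M = -406918347/1282019729 (M = -127491/233513 + 17568/76862 = -127491*1/233513 + 17568*(1/76862) = -18213/33359 + 8784/38431 = -406918347/1282019729 ≈ -0.31740)
P(341) - M = (257 + 341)/(288 + 341) - 1*(-406918347/1282019729) = 598/629 + 406918347/1282019729 = 1022599438205/806390409541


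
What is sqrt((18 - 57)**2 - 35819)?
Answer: I*sqrt(34298) ≈ 185.2*I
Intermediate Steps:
sqrt((18 - 57)**2 - 35819) = sqrt((-39)**2 - 35819) = sqrt(1521 - 35819) = sqrt(-34298) = I*sqrt(34298)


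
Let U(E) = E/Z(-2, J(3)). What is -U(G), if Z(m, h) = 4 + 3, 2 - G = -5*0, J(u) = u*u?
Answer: -2/7 ≈ -0.28571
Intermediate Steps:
J(u) = u²
G = 2 (G = 2 - (-5)*0 = 2 - 1*0 = 2 + 0 = 2)
Z(m, h) = 7
U(E) = E/7
-U(G) = -2/7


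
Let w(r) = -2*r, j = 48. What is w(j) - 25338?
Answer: -25434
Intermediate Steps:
w(j) - 25338 = -2*48 - 25338 = -96 - 25338 = -25434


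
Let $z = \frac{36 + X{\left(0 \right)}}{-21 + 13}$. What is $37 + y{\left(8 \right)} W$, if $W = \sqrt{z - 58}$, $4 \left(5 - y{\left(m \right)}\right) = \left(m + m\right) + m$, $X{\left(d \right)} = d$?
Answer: $37 - \frac{5 i \sqrt{10}}{2} \approx 37.0 - 7.9057 i$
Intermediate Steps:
$z = - \frac{9}{2}$ ($z = \frac{36 + 0}{-21 + 13} = \frac{36}{-8} = 36 \left(- \frac{1}{8}\right) = - \frac{9}{2} \approx -4.5$)
$y{\left(m \right)} = 5 - \frac{3 m}{4}$ ($y{\left(m \right)} = 5 - \frac{\left(m + m\right) + m}{4} = 5 - \frac{2 m + m}{4} = 5 - \frac{3 m}{4}$)
$W = \frac{5 i \sqrt{10}}{2}$ ($W = \sqrt{- \frac{9}{2} - 58} = \sqrt{- \frac{125}{2}} = \frac{5 i \sqrt{10}}{2} \approx 7.9057 i$)
$37 + y{\left(8 \right)} W = 37 + \left(5 - 6\right) \frac{5 i \sqrt{10}}{2} = 37 - \frac{5 i \sqrt{10}}{2}$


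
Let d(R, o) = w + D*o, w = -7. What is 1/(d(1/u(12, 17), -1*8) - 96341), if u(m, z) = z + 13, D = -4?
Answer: -1/96316 ≈ -1.0382e-5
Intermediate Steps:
u(m, z) = 13 + z
d(R, o) = -7 - 4*o
1/(d(1/u(12, 17), -1*8) - 96341) = 1/((-7 - (-4)*8) - 96341) = 1/((-7 - 4*(-8)) - 96341) = 1/((-7 + 32) - 96341) = 1/(25 - 96341) = 1/(-96316) = -1/96316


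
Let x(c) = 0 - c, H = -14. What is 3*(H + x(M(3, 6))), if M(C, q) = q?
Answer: -60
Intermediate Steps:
x(c) = -c
3*(H + x(M(3, 6))) = 3*(-14 - 1*6) = 3*(-14 - 6) = 3*(-20) = -60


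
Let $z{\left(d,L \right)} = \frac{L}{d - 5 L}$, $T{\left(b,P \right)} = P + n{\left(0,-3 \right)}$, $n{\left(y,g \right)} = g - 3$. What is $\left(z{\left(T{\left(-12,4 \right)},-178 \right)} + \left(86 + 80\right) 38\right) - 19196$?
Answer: $- \frac{5722361}{444} \approx -12888.0$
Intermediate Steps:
$n{\left(y,g \right)} = -3 + g$ ($n{\left(y,g \right)} = g - 3 = -3 + g$)
$T{\left(b,P \right)} = -6 + P$ ($T{\left(b,P \right)} = P - 6 = -6 + P$)
$\left(z{\left(T{\left(-12,4 \right)},-178 \right)} + \left(86 + 80\right) 38\right) - 19196 = \left(- \frac{178}{\left(-6 + 4\right) - -890} + \left(86 + 80\right) 38\right) - 19196 = \left(- \frac{178}{-2 + 890} + 166 \cdot 38\right) - 19196 = \left(- \frac{178}{888} + 6308\right) - 19196 = \left(\left(-178\right) \frac{1}{888} + 6308\right) - 19196 = \left(- \frac{89}{444} + 6308\right) - 19196 = \frac{2800663}{444} - 19196 = - \frac{5722361}{444}$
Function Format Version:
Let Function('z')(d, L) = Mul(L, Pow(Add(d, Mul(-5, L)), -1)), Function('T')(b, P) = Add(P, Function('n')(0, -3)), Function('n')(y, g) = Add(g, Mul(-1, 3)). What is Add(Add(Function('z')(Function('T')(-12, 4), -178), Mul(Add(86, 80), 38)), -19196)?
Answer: Rational(-5722361, 444) ≈ -12888.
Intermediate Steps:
Function('n')(y, g) = Add(-3, g) (Function('n')(y, g) = Add(g, -3) = Add(-3, g))
Function('T')(b, P) = Add(-6, P) (Function('T')(b, P) = Add(P, Add(-3, -3)) = Add(P, -6) = Add(-6, P))
Add(Add(Function('z')(Function('T')(-12, 4), -178), Mul(Add(86, 80), 38)), -19196) = Add(Add(Mul(-178, Pow(Add(Add(-6, 4), Mul(-5, -178)), -1)), Mul(Add(86, 80), 38)), -19196) = Add(Add(Mul(-178, Pow(Add(-2, 890), -1)), Mul(166, 38)), -19196) = Add(Add(Mul(-178, Pow(888, -1)), 6308), -19196) = Add(Add(Mul(-178, Rational(1, 888)), 6308), -19196) = Add(Add(Rational(-89, 444), 6308), -19196) = Add(Rational(2800663, 444), -19196) = Rational(-5722361, 444)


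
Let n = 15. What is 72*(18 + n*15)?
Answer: 17496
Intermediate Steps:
72*(18 + n*15) = 72*(18 + 15*15) = 72*(18 + 225) = 72*243 = 17496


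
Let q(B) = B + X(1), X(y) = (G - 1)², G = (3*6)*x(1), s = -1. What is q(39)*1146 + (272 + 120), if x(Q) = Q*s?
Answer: 458792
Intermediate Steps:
x(Q) = -Q (x(Q) = Q*(-1) = -Q)
G = -18 (G = (3*6)*(-1*1) = 18*(-1) = -18)
X(y) = 361 (X(y) = (-18 - 1)² = (-19)² = 361)
q(B) = 361 + B (q(B) = B + 361 = 361 + B)
q(39)*1146 + (272 + 120) = (361 + 39)*1146 + (272 + 120) = 400*1146 + 392 = 458400 + 392 = 458792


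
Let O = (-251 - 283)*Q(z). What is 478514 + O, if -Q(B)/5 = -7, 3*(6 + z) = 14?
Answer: 459824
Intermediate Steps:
z = -4/3 (z = -6 + (⅓)*14 = -6 + 14/3 = -4/3 ≈ -1.3333)
Q(B) = 35 (Q(B) = -5*(-7) = 35)
O = -18690 (O = (-251 - 283)*35 = -534*35 = -18690)
478514 + O = 478514 - 18690 = 459824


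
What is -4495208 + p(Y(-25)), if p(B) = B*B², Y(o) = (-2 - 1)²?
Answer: -4494479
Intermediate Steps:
Y(o) = 9 (Y(o) = (-3)² = 9)
p(B) = B³
-4495208 + p(Y(-25)) = -4495208 + 9³ = -4495208 + 729 = -4494479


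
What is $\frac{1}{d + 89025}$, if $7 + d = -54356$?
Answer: $\frac{1}{34662} \approx 2.885 \cdot 10^{-5}$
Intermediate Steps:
$d = -54363$ ($d = -7 - 54356 = -54363$)
$\frac{1}{d + 89025} = \frac{1}{-54363 + 89025} = \frac{1}{34662}$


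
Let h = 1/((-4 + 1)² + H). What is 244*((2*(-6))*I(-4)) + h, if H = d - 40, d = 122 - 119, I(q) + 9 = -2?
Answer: 901823/28 ≈ 32208.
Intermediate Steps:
I(q) = -11 (I(q) = -9 - 2 = -11)
d = 3
H = -37 (H = 3 - 40 = -37)
h = -1/28 (h = 1/((-4 + 1)² - 37) = 1/((-3)² - 37) = 1/(9 - 37) = 1/(-28) = -1/28 ≈ -0.035714)
244*((2*(-6))*I(-4)) + h = 244*((2*(-6))*(-11)) - 1/28 = 244*(-12*(-11)) - 1/28 = 244*132 - 1/28 = 32208 - 1/28 = 901823/28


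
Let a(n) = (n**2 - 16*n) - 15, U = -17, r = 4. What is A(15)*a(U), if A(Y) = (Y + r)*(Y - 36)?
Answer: -217854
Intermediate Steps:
a(n) = -15 + n**2 - 16*n
A(Y) = (-36 + Y)*(4 + Y) (A(Y) = (Y + 4)*(Y - 36) = (4 + Y)*(-36 + Y) = (-36 + Y)*(4 + Y))
A(15)*a(U) = (-144 + 15**2 - 32*15)*(-15 + (-17)**2 - 16*(-17)) = (-144 + 225 - 480)*(-15 + 289 + 272) = -399*546 = -217854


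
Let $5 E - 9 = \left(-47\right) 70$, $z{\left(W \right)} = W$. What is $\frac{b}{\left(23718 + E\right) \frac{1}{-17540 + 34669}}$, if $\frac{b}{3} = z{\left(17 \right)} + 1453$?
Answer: $\frac{377694450}{115309} \approx 3275.5$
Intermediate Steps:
$E = - \frac{3281}{5}$ ($E = \frac{9}{5} + \frac{\left(-47\right) 70}{5} = \frac{9}{5} + \frac{1}{5} \left(-3290\right) = \frac{9}{5} - 658 = - \frac{3281}{5} \approx -656.2$)
$b = 4410$ ($b = 3 \left(17 + 1453\right) = 3 \cdot 1470 = 4410$)
$\frac{b}{\left(23718 + E\right) \frac{1}{-17540 + 34669}} = \frac{4410}{\left(23718 - \frac{3281}{5}\right) \frac{1}{-17540 + 34669}} = \frac{4410}{\frac{115309}{5} \cdot \frac{1}{17129}} = \frac{4410}{\frac{115309}{85645}} = 4410 \cdot \frac{85645}{115309} = \frac{377694450}{115309}$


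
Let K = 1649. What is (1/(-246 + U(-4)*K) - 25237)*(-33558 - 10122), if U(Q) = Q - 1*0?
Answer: 3771146761200/3421 ≈ 1.1024e+9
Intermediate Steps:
U(Q) = Q (U(Q) = Q + 0 = Q)
(1/(-246 + U(-4)*K) - 25237)*(-33558 - 10122) = (1/(-246 - 4*1649) - 25237)*(-33558 - 10122) = (1/(-246 - 6596) - 25237)*(-43680) = (1/(-6842) - 25237)*(-43680) = (-1/6842 - 25237)*(-43680) = -172671555/6842*(-43680) = 3771146761200/3421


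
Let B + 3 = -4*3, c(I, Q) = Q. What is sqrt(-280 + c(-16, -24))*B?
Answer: -60*I*sqrt(19) ≈ -261.53*I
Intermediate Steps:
B = -15 (B = -3 - 4*3 = -3 - 12 = -15)
sqrt(-280 + c(-16, -24))*B = sqrt(-280 - 24)*(-15) = sqrt(-304)*(-15) = (4*I*sqrt(19))*(-15) = -60*I*sqrt(19)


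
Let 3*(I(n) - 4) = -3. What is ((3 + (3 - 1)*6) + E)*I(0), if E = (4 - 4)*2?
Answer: 45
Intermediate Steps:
I(n) = 3 (I(n) = 4 + (1/3)*(-3) = 4 - 1 = 3)
E = 0 (E = 0*2 = 0)
((3 + (3 - 1)*6) + E)*I(0) = ((3 + (3 - 1)*6) + 0)*3 = ((3 + 2*6) + 0)*3 = ((3 + 12) + 0)*3 = (15 + 0)*3 = 15*3 = 45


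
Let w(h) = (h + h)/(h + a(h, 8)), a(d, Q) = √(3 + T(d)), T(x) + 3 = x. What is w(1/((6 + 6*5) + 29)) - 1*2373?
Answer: -75937/32 + √65/32 ≈ -2372.8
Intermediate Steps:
T(x) = -3 + x
a(d, Q) = √d (a(d, Q) = √(3 + (-3 + d)) = √d)
w(h) = 2*h/(h + √h) (w(h) = (h + h)/(h + √h) = (2*h)/(h + √h) = 2*h/(h + √h))
w(1/((6 + 6*5) + 29)) - 1*2373 = 2/(((6 + 6*5) + 29)*(1/((6 + 6*5) + 29) + √(1/((6 + 6*5) + 29)))) - 1*2373 = 2/(((6 + 30) + 29)*(1/((6 + 30) + 29) + √(1/((6 + 30) + 29)))) - 2373 = 2/((36 + 29)*(1/(36 + 29) + √(1/(36 + 29)))) - 2373 = 2/(65*(1/65 + √(1/65))) - 2373 = 2*(1/65)/(1/65 + √(1/65)) - 2373 = 2*(1/65)/(1/65 + √65/65) - 2373 = 2/(65*(1/65 + √65/65)) - 2373 = -2373 + 2/(65*(1/65 + √65/65))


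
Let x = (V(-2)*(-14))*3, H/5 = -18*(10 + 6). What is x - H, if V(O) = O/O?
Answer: 1398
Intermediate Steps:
V(O) = 1
H = -1440 (H = 5*(-18*(10 + 6)) = 5*(-18*16) = 5*(-288) = -1440)
x = -42 (x = (1*(-14))*3 = -14*3 = -42)
x - H = -42 - 1*(-1440) = -42 + 1440 = 1398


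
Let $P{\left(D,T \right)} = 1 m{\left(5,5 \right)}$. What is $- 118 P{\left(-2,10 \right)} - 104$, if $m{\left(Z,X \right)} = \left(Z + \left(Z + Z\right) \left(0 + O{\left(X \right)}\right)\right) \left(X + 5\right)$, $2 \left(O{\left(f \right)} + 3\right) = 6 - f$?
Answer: $23496$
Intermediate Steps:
$O{\left(f \right)} = - \frac{f}{2}$ ($O{\left(f \right)} = -3 + \frac{6 - f}{2} = -3 - \left(-3 + \frac{f}{2}\right) = - \frac{f}{2}$)
$m{\left(Z,X \right)} = \left(5 + X\right) \left(Z - X Z\right)$ ($m{\left(Z,X \right)} = \left(Z + \left(Z + Z\right) \left(0 - \frac{X}{2}\right)\right) \left(X + 5\right) = \left(Z + 2 Z \left(- \frac{X}{2}\right)\right) \left(5 + X\right) = \left(Z - X Z\right) \left(5 + X\right) = \left(5 + X\right) \left(Z - X Z\right)$)
$P{\left(D,T \right)} = -200$ ($P{\left(D,T \right)} = 1 \cdot 5 \left(5 - 5^{2} - 20\right) = 1 \cdot 5 \left(5 - 25 - 20\right) = 1 \cdot 5 \left(-40\right) = 1 \left(-200\right) = -200$)
$- 118 P{\left(-2,10 \right)} - 104 = \left(-118\right) \left(-200\right) - 104 = 23600 - 104 = 23496$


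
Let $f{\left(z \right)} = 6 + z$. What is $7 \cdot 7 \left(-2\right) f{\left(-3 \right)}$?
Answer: $-294$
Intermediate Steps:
$7 \cdot 7 \left(-2\right) f{\left(-3 \right)} = 7 \cdot 7 \left(-2\right) \left(6 - 3\right) = 49 \left(-2\right) 3 = \left(-98\right) 3 = -294$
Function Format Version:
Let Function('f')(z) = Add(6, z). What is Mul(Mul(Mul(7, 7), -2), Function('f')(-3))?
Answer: -294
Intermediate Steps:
Mul(Mul(Mul(7, 7), -2), Function('f')(-3)) = Mul(Mul(Mul(7, 7), -2), Add(6, -3)) = Mul(Mul(49, -2), 3) = Mul(-98, 3) = -294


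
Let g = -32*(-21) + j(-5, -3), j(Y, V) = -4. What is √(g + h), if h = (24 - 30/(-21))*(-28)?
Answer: 2*I*√11 ≈ 6.6332*I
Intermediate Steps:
h = -712 (h = (24 - 30*(-1/21))*(-28) = (24 + 10/7)*(-28) = (178/7)*(-28) = -712)
g = 668 (g = -32*(-21) - 4 = 672 - 4 = 668)
√(g + h) = √(668 - 712) = √(-44) = 2*I*√11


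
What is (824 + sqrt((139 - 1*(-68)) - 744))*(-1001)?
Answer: -824824 - 1001*I*sqrt(537) ≈ -8.2482e+5 - 23196.0*I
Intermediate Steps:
(824 + sqrt((139 - 1*(-68)) - 744))*(-1001) = (824 + sqrt((139 + 68) - 744))*(-1001) = (824 + sqrt(207 - 744))*(-1001) = (824 + sqrt(-537))*(-1001) = (824 + I*sqrt(537))*(-1001) = -824824 - 1001*I*sqrt(537)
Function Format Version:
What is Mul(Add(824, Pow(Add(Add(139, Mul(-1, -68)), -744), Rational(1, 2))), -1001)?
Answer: Add(-824824, Mul(-1001, I, Pow(537, Rational(1, 2)))) ≈ Add(-8.2482e+5, Mul(-23196., I))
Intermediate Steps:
Mul(Add(824, Pow(Add(Add(139, Mul(-1, -68)), -744), Rational(1, 2))), -1001) = Mul(Add(824, Pow(Add(Add(139, 68), -744), Rational(1, 2))), -1001) = Mul(Add(824, Pow(Add(207, -744), Rational(1, 2))), -1001) = Mul(Add(824, Pow(-537, Rational(1, 2))), -1001) = Mul(Add(824, Mul(I, Pow(537, Rational(1, 2)))), -1001) = Add(-824824, Mul(-1001, I, Pow(537, Rational(1, 2))))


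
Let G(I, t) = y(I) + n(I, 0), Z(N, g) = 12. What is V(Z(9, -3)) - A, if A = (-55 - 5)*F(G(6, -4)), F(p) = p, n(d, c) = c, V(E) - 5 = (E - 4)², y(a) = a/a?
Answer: 129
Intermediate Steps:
y(a) = 1
V(E) = 5 + (-4 + E)² (V(E) = 5 + (E - 4)² = 5 + (-4 + E)²)
G(I, t) = 1 (G(I, t) = 1 + 0 = 1)
A = -60 (A = (-55 - 5)*1 = -60*1 = -60)
V(Z(9, -3)) - A = (5 + (-4 + 12)²) - 1*(-60) = (5 + 8²) + 60 = (5 + 64) + 60 = 69 + 60 = 129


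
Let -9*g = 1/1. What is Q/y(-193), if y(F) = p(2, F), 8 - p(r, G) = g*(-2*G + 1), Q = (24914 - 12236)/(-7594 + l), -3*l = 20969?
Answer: -12678/743767 ≈ -0.017046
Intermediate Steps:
l = -20969/3 (l = -⅓*20969 = -20969/3 ≈ -6989.7)
g = -⅑ (g = -⅑/1 = -⅑*1 = -⅑ ≈ -0.11111)
Q = -38034/43751 (Q = (24914 - 12236)/(-7594 - 20969/3) = 12678/(-43751/3) = 12678*(-3/43751) = -38034/43751 ≈ -0.86933)
p(r, G) = 73/9 - 2*G/9 (p(r, G) = 8 - (-1)*(-2*G + 1)/9 = 8 - (-1)*(1 - 2*G)/9 = 8 - (-⅑ + 2*G/9) = 8 + (⅑ - 2*G/9) = 73/9 - 2*G/9)
y(F) = 73/9 - 2*F/9
Q/y(-193) = -38034/(43751*(73/9 - 2/9*(-193))) = -38034/(43751*(73/9 + 386/9)) = -38034/43751/51 = -38034/43751*1/51 = -12678/743767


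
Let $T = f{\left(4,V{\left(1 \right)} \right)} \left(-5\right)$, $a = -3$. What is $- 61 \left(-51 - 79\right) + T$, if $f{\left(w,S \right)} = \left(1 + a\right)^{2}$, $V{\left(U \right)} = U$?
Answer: $7910$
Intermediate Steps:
$f{\left(w,S \right)} = 4$ ($f{\left(w,S \right)} = \left(1 - 3\right)^{2} = \left(-2\right)^{2} = 4$)
$T = -20$ ($T = 4 \left(-5\right) = -20$)
$- 61 \left(-51 - 79\right) + T = - 61 \left(-51 - 79\right) - 20 = \left(-61\right) \left(-130\right) - 20 = 7930 - 20 = 7910$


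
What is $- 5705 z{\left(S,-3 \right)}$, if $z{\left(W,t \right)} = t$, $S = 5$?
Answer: $17115$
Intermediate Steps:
$- 5705 z{\left(S,-3 \right)} = \left(-5705\right) \left(-3\right) = 17115$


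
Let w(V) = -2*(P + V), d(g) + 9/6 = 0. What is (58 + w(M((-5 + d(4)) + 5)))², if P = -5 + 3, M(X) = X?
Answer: 4225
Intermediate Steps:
d(g) = -3/2 (d(g) = -3/2 + 0 = -3/2)
P = -2
w(V) = 4 - 2*V (w(V) = -2*(-2 + V) = 4 - 2*V)
(58 + w(M((-5 + d(4)) + 5)))² = (58 + (4 - 2*((-5 - 3/2) + 5)))² = (58 + (4 - 2*(-13/2 + 5)))² = (58 + (4 - 2*(-3/2)))² = (58 + (4 + 3))² = (58 + 7)² = 65² = 4225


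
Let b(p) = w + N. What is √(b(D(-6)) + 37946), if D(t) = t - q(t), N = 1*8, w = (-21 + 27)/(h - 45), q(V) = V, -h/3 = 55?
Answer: √46493615/35 ≈ 194.82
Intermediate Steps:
h = -165 (h = -3*55 = -165)
w = -1/35 (w = (-21 + 27)/(-165 - 45) = 6/(-210) = 6*(-1/210) = -1/35 ≈ -0.028571)
N = 8
D(t) = 0 (D(t) = t - t = 0)
b(p) = 279/35 (b(p) = -1/35 + 8 = 279/35)
√(b(D(-6)) + 37946) = √(279/35 + 37946) = √(1328389/35) = √46493615/35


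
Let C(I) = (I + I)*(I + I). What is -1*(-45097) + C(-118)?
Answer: 100793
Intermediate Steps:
C(I) = 4*I² (C(I) = (2*I)*(2*I) = 4*I²)
-1*(-45097) + C(-118) = -1*(-45097) + 4*(-118)² = 45097 + 4*13924 = 45097 + 55696 = 100793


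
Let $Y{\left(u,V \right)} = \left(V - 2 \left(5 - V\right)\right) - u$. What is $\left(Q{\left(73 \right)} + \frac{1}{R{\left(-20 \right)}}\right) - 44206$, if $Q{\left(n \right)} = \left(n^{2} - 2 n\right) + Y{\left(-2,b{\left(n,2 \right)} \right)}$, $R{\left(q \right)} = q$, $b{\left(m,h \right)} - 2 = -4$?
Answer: $- \frac{780741}{20} \approx -39037.0$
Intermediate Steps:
$b{\left(m,h \right)} = -2$ ($b{\left(m,h \right)} = 2 - 4 = -2$)
$Y{\left(u,V \right)} = -10 - u + 3 V$ ($Y{\left(u,V \right)} = \left(V + \left(-10 + 2 V\right)\right) - u = \left(-10 + 3 V\right) - u = -10 - u + 3 V$)
$Q{\left(n \right)} = -14 + n^{2} - 2 n$ ($Q{\left(n \right)} = \left(n^{2} - 2 n\right) - 14 = -14 + n^{2} - 2 n$)
$\left(Q{\left(73 \right)} + \frac{1}{R{\left(-20 \right)}}\right) - 44206 = \left(\left(-14 + 73^{2} - 146\right) + \frac{1}{-20}\right) - 44206 = \left(\left(-14 + 5329 - 146\right) - \frac{1}{20}\right) - 44206 = \left(5169 - \frac{1}{20}\right) - 44206 = \frac{103379}{20} - 44206 = - \frac{780741}{20}$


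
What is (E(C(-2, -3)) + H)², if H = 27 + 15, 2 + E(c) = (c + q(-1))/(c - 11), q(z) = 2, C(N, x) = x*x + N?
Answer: 22801/16 ≈ 1425.1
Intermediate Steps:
C(N, x) = N + x² (C(N, x) = x² + N = N + x²)
E(c) = -2 + (2 + c)/(-11 + c) (E(c) = -2 + (c + 2)/(c - 11) = -2 + (2 + c)/(-11 + c))
H = 42
(E(C(-2, -3)) + H)² = ((24 - (-2 + (-3)²))/(-11 + (-2 + (-3)²)) + 42)² = ((24 - (-2 + 9))/(-11 + (-2 + 9)) + 42)² = ((24 - 1*7)/(-11 + 7) + 42)² = ((24 - 7)/(-4) + 42)² = (-¼*17 + 42)² = (-17/4 + 42)² = (151/4)² = 22801/16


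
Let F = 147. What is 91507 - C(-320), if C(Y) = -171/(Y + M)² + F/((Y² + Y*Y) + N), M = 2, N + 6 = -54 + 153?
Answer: 210665381427511/2302177748 ≈ 91507.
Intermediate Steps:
N = 93 (N = -6 + (-54 + 153) = -6 + 99 = 93)
C(Y) = -171/(2 + Y)² + 147/(93 + 2*Y²) (C(Y) = -171/(Y + 2)² + 147/((Y² + Y*Y) + 93) = -171/(2 + Y)² + 147/((Y² + Y²) + 93) = -171/(2 + Y)² + 147/(2*Y² + 93) = -171/(2 + Y)² + 147/(93 + 2*Y²))
91507 - C(-320) = 91507 - 3*(-5301 - 114*(-320)² + 49*(2 - 320)²)/((2 - 320)²*(93 + 2*(-320)²)) = 91507 - 3*(-5301 - 114*102400 + 49*(-318)²)/((-318)²*(93 + 2*102400)) = 91507 - 3*(-5301 - 11673600 + 49*101124)/(101124*(93 + 204800)) = 91507 - 3*(-5301 - 11673600 + 4955076)/(101124*204893) = 91507 - 3*(-6723825)/(101124*204893) = 91507 - 1*(-2241275/2302177748) = 91507 + 2241275/2302177748 = 210665381427511/2302177748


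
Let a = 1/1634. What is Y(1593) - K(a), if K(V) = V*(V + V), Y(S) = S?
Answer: 2126619953/1334978 ≈ 1593.0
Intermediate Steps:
a = 1/1634 ≈ 0.00061200
K(V) = 2*V² (K(V) = V*(2*V) = 2*V²)
Y(1593) - K(a) = 1593 - 2*(1/1634)² = 1593 - 2/2669956 = 1593 - 1*1/1334978 = 1593 - 1/1334978 = 2126619953/1334978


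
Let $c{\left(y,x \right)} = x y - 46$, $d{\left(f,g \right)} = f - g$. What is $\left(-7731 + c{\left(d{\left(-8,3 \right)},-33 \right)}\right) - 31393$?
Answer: $-38807$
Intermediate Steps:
$c{\left(y,x \right)} = -46 + x y$
$\left(-7731 + c{\left(d{\left(-8,3 \right)},-33 \right)}\right) - 31393 = \left(-7731 - \left(46 + 33 \left(-8 - 3\right)\right)\right) - 31393 = \left(-7731 - -317\right) - 31393 = \left(-7731 + \left(-46 + 363\right)\right) - 31393 = \left(-7731 + 317\right) - 31393 = -7414 - 31393 = -38807$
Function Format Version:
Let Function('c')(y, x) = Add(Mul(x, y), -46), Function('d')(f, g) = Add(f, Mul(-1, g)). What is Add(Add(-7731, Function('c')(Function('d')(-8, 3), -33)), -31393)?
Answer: -38807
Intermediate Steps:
Function('c')(y, x) = Add(-46, Mul(x, y))
Add(Add(-7731, Function('c')(Function('d')(-8, 3), -33)), -31393) = Add(Add(-7731, Add(-46, Mul(-33, Add(-8, Mul(-1, 3))))), -31393) = Add(Add(-7731, Add(-46, Mul(-33, Add(-8, -3)))), -31393) = Add(Add(-7731, Add(-46, Mul(-33, -11))), -31393) = Add(Add(-7731, Add(-46, 363)), -31393) = Add(Add(-7731, 317), -31393) = Add(-7414, -31393) = -38807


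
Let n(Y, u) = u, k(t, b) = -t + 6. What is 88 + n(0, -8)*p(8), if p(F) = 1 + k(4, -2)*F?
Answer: -48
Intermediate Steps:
k(t, b) = 6 - t
p(F) = 1 + 2*F (p(F) = 1 + (6 - 1*4)*F = 1 + (6 - 4)*F = 1 + 2*F)
88 + n(0, -8)*p(8) = 88 - 8*(1 + 2*8) = 88 - 8*(1 + 16) = 88 - 8*17 = 88 - 136 = -48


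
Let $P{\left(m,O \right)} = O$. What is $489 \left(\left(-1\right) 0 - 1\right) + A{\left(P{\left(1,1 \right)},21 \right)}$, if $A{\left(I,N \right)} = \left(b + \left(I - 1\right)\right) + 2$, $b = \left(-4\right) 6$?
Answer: $-511$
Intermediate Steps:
$b = -24$
$A{\left(I,N \right)} = -23 + I$ ($A{\left(I,N \right)} = \left(-24 + \left(I - 1\right)\right) + 2 = \left(-24 + \left(-1 + I\right)\right) + 2 = \left(-25 + I\right) + 2 = -23 + I$)
$489 \left(\left(-1\right) 0 - 1\right) + A{\left(P{\left(1,1 \right)},21 \right)} = 489 \left(\left(-1\right) 0 - 1\right) + \left(-23 + 1\right) = 489 \left(0 - 1\right) - 22 = 489 \left(-1\right) - 22 = -489 - 22 = -511$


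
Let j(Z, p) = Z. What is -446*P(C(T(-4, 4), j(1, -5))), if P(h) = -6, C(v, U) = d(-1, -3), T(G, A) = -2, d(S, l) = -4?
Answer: 2676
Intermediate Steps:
C(v, U) = -4
-446*P(C(T(-4, 4), j(1, -5))) = -446*(-6) = 2676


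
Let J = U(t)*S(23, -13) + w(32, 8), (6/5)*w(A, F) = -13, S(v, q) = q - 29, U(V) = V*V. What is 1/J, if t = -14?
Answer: -6/49457 ≈ -0.00012132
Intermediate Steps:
U(V) = V**2
S(v, q) = -29 + q
w(A, F) = -65/6 (w(A, F) = (5/6)*(-13) = -65/6)
J = -49457/6 (J = (-14)**2*(-29 - 13) - 65/6 = 196*(-42) - 65/6 = -8232 - 65/6 = -49457/6 ≈ -8242.8)
1/J = 1/(-49457/6) = -6/49457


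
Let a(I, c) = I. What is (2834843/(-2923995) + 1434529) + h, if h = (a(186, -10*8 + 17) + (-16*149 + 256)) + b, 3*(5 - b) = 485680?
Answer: 1238504570999/974665 ≈ 1.2707e+6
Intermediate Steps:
b = -485665/3 (b = 5 - ⅓*485680 = 5 - 485680/3 = -485665/3 ≈ -1.6189e+5)
h = -491491/3 (h = (186 + (-16*149 + 256)) - 485665/3 = (186 + (-2384 + 256)) - 485665/3 = (186 - 2128) - 485665/3 = -1942 - 485665/3 = -491491/3 ≈ -1.6383e+5)
(2834843/(-2923995) + 1434529) + h = (2834843/(-2923995) + 1434529) - 491491/3 = (2834843*(-1/2923995) + 1434529) - 491491/3 = (-2834843/2923995 + 1434529) - 491491/3 = 4194552788512/2923995 - 491491/3 = 1238504570999/974665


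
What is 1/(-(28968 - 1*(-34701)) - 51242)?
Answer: -1/114911 ≈ -8.7024e-6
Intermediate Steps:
1/(-(28968 - 1*(-34701)) - 51242) = 1/(-(28968 + 34701) - 51242) = 1/(-1*63669 - 51242) = 1/(-63669 - 51242) = 1/(-114911) = -1/114911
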